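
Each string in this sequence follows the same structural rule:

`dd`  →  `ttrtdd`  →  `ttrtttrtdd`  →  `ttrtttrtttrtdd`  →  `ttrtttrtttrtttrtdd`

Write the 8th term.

The strings grow by a fixed prefix ttrt each time.
From ttrtttrtttrtttrtdd, 3 further steps: ttrtttrtttrtttrtdd → ttrtttrtttrtttrtttrtdd → ttrtttrtttrtttrtttrtttrtdd → (answer).

ttrtttrtttrtttrtttrtttrtttrtdd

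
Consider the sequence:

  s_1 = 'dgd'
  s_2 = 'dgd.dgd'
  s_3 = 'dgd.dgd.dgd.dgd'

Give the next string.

dgd.dgd.dgd.dgd.dgd.dgd.dgd.dgd

Every step duplicates the string with '.' between the halves.
One more doubling of dgd.dgd.dgd.dgd gives the answer.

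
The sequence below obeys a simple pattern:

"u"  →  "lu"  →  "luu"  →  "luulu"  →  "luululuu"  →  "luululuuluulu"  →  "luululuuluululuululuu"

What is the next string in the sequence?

luululuuluululuululuuluululuuluulu

From term 3 onward, concatenate the last term with the second-to-last: lu·u = luu, luu·lu = luulu, …
The next term joins luululuuluululuululuu and luululuuluulu.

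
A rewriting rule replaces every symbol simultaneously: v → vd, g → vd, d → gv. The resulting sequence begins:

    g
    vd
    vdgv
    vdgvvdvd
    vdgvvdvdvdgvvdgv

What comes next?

Applying the rule to each of the 16 symbols of vdgvvdvdvdgvvdgv gives the pieces vd gv vd vd vd gv vd gv vd gv vd vd vd gv vd vd, which concatenate to the answer.

vdgvvdvdvdgvvdgvvdgvvdvdvdgvvdvd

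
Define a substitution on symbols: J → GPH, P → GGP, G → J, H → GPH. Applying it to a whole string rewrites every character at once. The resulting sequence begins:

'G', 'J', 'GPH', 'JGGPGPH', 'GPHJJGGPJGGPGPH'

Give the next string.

Rewriting the 15 symbols of GPHJJGGPJGGPGPH one by one yields J GGP GPH GPH GPH J J GGP GPH J J GGP J GGP GPH; concatenated:

JGGPGPHGPHGPHJJGGPGPHJJGGPJGGPGPH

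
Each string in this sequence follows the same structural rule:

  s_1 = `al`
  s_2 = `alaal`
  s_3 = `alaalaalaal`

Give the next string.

alaalaalaalaalaalaalaal

s(k+1) = s(k)·a·s(k) — each term doubles the last with 'a' between the halves.
One more doubling of alaalaalaal gives the answer.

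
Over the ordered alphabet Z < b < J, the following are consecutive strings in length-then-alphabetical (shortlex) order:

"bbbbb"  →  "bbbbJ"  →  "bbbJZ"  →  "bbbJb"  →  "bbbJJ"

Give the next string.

bbJZZ

The successor of bbbJJ increments the rightmost position that isn't already J and resets every position after it to Z.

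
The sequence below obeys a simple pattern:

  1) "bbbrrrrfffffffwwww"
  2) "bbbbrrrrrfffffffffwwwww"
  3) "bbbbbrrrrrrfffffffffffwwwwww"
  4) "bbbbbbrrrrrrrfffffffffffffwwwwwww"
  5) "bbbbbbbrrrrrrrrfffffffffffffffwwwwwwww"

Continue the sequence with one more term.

The n-th term is n b's then n+1 r's then 2n+1 f's then n+1 w's, where the shown terms are n = 3, 4, 5, 6, 7.
Setting n = 8 gives 8, 9, 17, 9 characters in each block.

bbbbbbbbrrrrrrrrrfffffffffffffffffwwwwwwwww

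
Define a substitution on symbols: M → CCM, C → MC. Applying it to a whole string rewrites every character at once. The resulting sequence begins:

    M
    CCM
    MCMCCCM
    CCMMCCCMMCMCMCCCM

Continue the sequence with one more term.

MCMCCCMCCMMCMCMCCCMCCMMCCCMMCCCMMCMCMCCCM

Replace each of the 17 characters of CCMMCCCMMCMCMCCCM in place — MC MC CCM CCM MC MC MC CCM CCM MC CCM MC CCM MC MC MC CCM — and concatenate.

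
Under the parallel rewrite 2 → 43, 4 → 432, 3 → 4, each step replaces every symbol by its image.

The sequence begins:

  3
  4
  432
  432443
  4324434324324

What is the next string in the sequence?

4324434324324432443432443432

Applying the rule to each of the 13 symbols of 4324434324324 gives the pieces 432 4 43 432 432 4 432 4 43 432 4 43 432, which concatenate to the answer.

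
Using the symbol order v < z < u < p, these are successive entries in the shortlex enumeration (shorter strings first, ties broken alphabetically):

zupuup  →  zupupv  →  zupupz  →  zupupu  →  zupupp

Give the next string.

The successor of zupupp increments the rightmost position that isn't already p and resets every position after it to v.

zuppvv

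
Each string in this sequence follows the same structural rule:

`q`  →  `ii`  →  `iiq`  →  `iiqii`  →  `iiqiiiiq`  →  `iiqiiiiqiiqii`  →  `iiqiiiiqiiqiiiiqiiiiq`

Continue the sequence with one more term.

This is a Fibonacci-style word recurrence s(k) = s(k−1)·s(k−2): e.g. ii·q = iiq.
The next term joins iiqiiiiqiiqiiiiqiiiiq and iiqiiiiqiiqii.

iiqiiiiqiiqiiiiqiiiiqiiqiiiiqiiqii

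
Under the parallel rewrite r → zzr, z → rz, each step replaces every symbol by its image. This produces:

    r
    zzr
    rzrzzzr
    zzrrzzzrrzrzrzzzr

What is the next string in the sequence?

rzrzzzrzzrrzrzrzzzrzzrrzzzrrzzzrrzrzrzzzr

Replace each of the 17 characters of zzrrzzzrrzrzrzzzr in place — rz rz zzr zzr rz rz rz zzr zzr rz zzr rz zzr rz rz rz zzr — and concatenate.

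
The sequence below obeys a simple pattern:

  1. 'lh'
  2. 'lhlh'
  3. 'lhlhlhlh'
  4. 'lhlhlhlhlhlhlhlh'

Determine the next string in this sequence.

lhlhlhlhlhlhlhlhlhlhlhlhlhlhlhlh

Each string is two copies of the previous one concatenated.
One more doubling of lhlhlhlhlhlhlhlh gives the answer.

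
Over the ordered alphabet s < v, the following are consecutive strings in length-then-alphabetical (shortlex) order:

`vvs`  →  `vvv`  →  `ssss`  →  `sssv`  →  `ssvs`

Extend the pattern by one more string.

ssvv

The successor of ssvs increments the rightmost position that isn't already v and resets every position after it to s.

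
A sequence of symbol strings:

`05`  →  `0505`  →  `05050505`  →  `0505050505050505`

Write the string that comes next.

Every step duplicates the string.
One more doubling of 0505050505050505 gives the answer.

05050505050505050505050505050505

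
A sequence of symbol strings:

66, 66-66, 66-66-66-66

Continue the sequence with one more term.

Each string is two copies of the previous one joined by '-'.
One more doubling of 66-66-66-66 gives the answer.

66-66-66-66-66-66-66-66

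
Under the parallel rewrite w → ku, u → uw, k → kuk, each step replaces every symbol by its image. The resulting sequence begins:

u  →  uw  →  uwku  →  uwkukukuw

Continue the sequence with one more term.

uwkukukuwkukuwkukuwku

Expanding uwkukukuw: u→uw, w→ku, k→kuk, u→uw, k→kuk, u→uw, k→kuk, u→uw, w→ku. Concatenated: uw ku kuk uw kuk uw kuk uw ku.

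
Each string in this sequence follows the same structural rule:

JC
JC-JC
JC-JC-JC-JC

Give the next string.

Each string is two copies of the previous one joined by '-'.
Doubling JC-JC-JC-JC with '-' between the halves:

JC-JC-JC-JC-JC-JC-JC-JC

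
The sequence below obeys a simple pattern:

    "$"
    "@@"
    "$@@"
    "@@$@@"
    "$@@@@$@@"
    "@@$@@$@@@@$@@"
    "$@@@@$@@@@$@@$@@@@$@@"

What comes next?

Each term (from the third on) is the two preceding terms concatenated in order: term 3 = $·@@ = $@@.
So term 8 is @@$@@$@@@@$@@·$@@@@$@@@@$@@$@@@@$@@.

@@$@@$@@@@$@@$@@@@$@@@@$@@$@@@@$@@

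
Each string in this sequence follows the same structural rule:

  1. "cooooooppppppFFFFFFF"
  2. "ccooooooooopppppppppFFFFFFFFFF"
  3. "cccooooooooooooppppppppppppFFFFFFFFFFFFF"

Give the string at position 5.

cccccooooooooooooooooooppppppppppppppppppFFFFFFFFFFFFFFFFFFF

Reading off run lengths: c runs 1, 2, 3; o runs 6, 9, 12; p runs 6, 9, 12; F runs 7, 10, 13 — each is linear in n, where the shown terms are n = 2, 3, 4.
For term 5, n = 6, so the run lengths are 5, 18, 18, 19.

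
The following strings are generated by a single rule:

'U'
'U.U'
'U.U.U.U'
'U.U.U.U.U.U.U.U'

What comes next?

Each string is two copies of the previous one joined by '.'.
Doubling U.U.U.U.U.U.U.U with '.' between the halves:

U.U.U.U.U.U.U.U.U.U.U.U.U.U.U.U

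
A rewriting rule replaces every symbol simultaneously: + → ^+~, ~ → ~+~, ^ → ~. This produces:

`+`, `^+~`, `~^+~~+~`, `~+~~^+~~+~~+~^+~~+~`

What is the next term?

Rewriting the 19 symbols of ~+~~^+~~+~~+~^+~~+~ one by one yields ~+~ ^+~ ~+~ ~+~ ~ ^+~ ~+~ ~+~ ^+~ ~+~ ~+~ ^+~ ~+~ ~ ^+~ ~+~ ~+~ ^+~ ~+~; concatenated:

~+~^+~~+~~+~~^+~~+~~+~^+~~+~~+~^+~~+~~^+~~+~~+~^+~~+~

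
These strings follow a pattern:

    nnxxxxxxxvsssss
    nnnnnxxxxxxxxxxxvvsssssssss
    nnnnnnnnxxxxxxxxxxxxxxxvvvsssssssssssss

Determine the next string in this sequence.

nnnnnnnnnnnxxxxxxxxxxxxxxxxxxxvvvvsssssssssssssssss

Term n consists of 3n-1 n's, followed by 4n+3 x's, followed by n v's, followed by 4n+1 s's (n = 1, 2, …).
For the next term, n = 4, so the run lengths are 11, 19, 4, 17.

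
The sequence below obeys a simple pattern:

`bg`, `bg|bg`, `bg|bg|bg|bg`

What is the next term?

Every step duplicates the string with '|' between the halves.
So the next term is two copies of bg|bg|bg|bg with '|' between the halves.

bg|bg|bg|bg|bg|bg|bg|bg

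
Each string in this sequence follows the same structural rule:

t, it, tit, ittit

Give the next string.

titittit

This is a Fibonacci-style word recurrence s(k) = s(k−2)·s(k−1): e.g. t·it = tit.
The next term joins tit and ittit.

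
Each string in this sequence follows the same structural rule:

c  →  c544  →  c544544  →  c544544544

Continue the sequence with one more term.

Every step adds 544 to the end: s(k+1) = s(k)·544.
So the next term is c544544544·544.

c544544544544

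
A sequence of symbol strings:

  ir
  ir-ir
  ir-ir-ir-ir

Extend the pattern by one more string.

ir-ir-ir-ir-ir-ir-ir-ir

s(k+1) = s(k)·-·s(k) — each term doubles the last with '-' between the halves.
One more doubling of ir-ir-ir-ir gives the answer.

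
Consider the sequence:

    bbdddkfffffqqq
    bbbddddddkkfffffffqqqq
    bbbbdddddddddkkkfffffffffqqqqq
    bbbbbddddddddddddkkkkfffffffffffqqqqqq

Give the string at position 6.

Term n consists of n+1 b's, followed by 3n d's, followed by n k's, followed by 2n+3 f's, followed by n+2 q's (n = 1, 2, …).
For term 6, n = 6, so the run lengths are 7, 18, 6, 15, 8.

bbbbbbbddddddddddddddddddkkkkkkfffffffffffffffqqqqqqqq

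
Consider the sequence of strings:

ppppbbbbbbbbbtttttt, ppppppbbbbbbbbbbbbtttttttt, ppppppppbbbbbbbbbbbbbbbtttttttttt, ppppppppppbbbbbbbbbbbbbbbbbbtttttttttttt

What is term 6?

ppppppppppppppbbbbbbbbbbbbbbbbbbbbbbbbtttttttttttttttt

Term n consists of 2n p's, followed by 3n+3 b's, followed by 2n+2 t's, where the shown terms are n = 2, 3, 4, 5.
For term 6, n = 7, so the run lengths are 14, 24, 16.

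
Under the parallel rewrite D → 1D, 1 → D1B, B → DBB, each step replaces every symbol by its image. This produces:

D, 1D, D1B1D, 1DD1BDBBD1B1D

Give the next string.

Replace each of the 13 characters of 1DD1BDBBD1B1D in place — D1B 1D 1D D1B DBB 1D DBB DBB 1D D1B DBB D1B 1D — and concatenate.

D1B1D1DD1BDBB1DDBBDBB1DD1BDBBD1B1D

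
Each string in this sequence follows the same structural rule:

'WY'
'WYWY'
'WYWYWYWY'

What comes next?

Every step duplicates the string.
Doubling WYWYWYWY:

WYWYWYWYWYWYWYWY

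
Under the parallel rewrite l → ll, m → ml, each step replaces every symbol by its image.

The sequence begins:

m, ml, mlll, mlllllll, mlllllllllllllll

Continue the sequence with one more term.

Applying the rule to each of the 16 symbols of mlllllllllllllll gives the pieces ml ll ll ll ll ll ll ll ll ll ll ll ll ll ll ll, which concatenate to the answer.

mlllllllllllllllllllllllllllllll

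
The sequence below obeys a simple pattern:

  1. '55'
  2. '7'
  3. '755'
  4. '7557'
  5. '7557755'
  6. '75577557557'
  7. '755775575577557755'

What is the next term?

75577557557755775575577557557

Each term (from the third on) is the previous term followed by the one before it: term 3 = 7·55 = 755.
The next term joins 755775575577557755 and 75577557557.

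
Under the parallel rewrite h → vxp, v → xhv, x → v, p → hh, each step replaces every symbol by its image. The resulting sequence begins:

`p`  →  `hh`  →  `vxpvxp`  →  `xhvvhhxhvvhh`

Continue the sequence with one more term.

Rewriting each symbol of xhvvhhxhvvhh: x→v, h→vxp, v→xhv, v→xhv, h→vxp, h→vxp, x→v, h→vxp, v→xhv, v→xhv, h→vxp, h→vxp, which concatenates to v vxp xhv xhv vxp vxp v vxp xhv xhv vxp vxp.

vvxpxhvxhvvxpvxpvvxpxhvxhvvxpvxp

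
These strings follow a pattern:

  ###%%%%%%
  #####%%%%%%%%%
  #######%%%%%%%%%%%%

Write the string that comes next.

The n-th term is 2n-1 #'s then 3n %'s, where the shown terms are n = 2, 3, 4.
For the next term, n = 5, so the run lengths are 9, 15.

#########%%%%%%%%%%%%%%%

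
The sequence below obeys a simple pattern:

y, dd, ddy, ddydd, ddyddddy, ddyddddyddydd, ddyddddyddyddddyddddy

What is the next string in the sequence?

This is a Fibonacci-style word recurrence s(k) = s(k−1)·s(k−2): e.g. dd·y = ddy.
Continuing: ddyddddyddyddddyddddy · ddyddddyddydd gives term 8.

ddyddddyddyddddyddddyddyddddyddydd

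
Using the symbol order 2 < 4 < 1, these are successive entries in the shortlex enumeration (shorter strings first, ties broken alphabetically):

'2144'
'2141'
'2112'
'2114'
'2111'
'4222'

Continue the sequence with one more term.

4224

The successor of 4222 increments the rightmost position that isn't already 1 and resets every position after it to 2.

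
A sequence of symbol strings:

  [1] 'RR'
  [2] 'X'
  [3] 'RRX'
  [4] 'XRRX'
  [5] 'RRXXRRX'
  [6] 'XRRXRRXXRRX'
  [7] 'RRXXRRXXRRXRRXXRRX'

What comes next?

XRRXRRXXRRXRRXXRRXXRRXRRXXRRX

This is a Fibonacci-style word recurrence s(k) = s(k−2)·s(k−1): e.g. RR·X = RRX.
Continuing: XRRXRRXXRRX · RRXXRRXXRRXRRXXRRX gives term 8.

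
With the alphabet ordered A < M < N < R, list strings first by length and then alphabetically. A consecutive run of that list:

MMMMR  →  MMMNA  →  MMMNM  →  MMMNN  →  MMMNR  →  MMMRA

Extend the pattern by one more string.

Find the rightmost character of MMMRA below R, bump it to the next letter, and reset everything to its right to A.

MMMRM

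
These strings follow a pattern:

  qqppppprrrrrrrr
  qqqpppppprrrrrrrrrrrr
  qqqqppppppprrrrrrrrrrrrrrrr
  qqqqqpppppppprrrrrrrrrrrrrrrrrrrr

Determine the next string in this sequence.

The n-th term is n q's then n+3 p's then 4n r's, where the shown terms are n = 2, 3, 4, 5.
For the next term, n = 6, so the run lengths are 6, 9, 24.

qqqqqqppppppppprrrrrrrrrrrrrrrrrrrrrrrr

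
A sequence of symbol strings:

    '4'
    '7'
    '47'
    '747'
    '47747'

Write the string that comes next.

From term 3 onward, concatenate the second-to-last term with the last: 4·7 = 47, 7·47 = 747, …
Continuing: 747 · 47747 gives term 6.

74747747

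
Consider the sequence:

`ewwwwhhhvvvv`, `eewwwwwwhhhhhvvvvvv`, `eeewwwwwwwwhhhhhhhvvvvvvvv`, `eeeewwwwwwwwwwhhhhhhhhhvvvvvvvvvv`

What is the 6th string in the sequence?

eeeeeewwwwwwwwwwwwwwhhhhhhhhhhhhhvvvvvvvvvvvvvv

Each string has the form e^{n} w^{2n+2} h^{2n+1} v^{2n+2} (n = 1, 2, …).
Setting n = 6 gives 6, 14, 13, 14 characters in each block.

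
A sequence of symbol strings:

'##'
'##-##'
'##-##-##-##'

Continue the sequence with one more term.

Every step duplicates the string with '-' between the halves.
Doubling ##-##-##-## with '-' between the halves:

##-##-##-##-##-##-##-##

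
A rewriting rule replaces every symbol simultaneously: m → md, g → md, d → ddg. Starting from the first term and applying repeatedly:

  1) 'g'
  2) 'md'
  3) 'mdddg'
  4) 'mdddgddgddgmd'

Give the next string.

Rewriting the 13 symbols of mdddgddgddgmd one by one yields md ddg ddg ddg md ddg ddg md ddg ddg md md ddg; concatenated:

mdddgddgddgmdddgddgmdddgddgmdmdddg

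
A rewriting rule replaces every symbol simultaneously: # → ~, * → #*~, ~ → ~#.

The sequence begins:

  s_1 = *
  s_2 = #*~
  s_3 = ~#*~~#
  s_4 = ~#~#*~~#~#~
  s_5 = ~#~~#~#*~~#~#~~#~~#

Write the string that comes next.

~#~~#~#~~#~#*~~#~#~~#~~#~#~~#~#~

Replace each of the 19 characters of ~#~~#~#*~~#~#~~#~~# in place — ~# ~ ~# ~# ~ ~# ~ #*~ ~# ~# ~ ~# ~ ~# ~# ~ ~# ~# ~ — and concatenate.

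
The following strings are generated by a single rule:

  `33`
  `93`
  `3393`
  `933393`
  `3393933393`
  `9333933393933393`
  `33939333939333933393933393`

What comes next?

933393339393339333939333939333933393933393

Each term (from the third on) is the two preceding terms concatenated in order: term 3 = 33·93 = 3393.
The next term joins 9333933393933393 and 33939333939333933393933393.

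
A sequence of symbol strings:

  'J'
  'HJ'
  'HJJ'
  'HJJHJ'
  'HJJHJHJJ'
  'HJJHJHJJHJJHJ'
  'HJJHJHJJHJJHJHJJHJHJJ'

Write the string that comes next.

HJJHJHJJHJJHJHJJHJHJJHJJHJHJJHJJHJ

From term 3 onward, concatenate the last term with the second-to-last: HJ·J = HJJ, HJJ·HJ = HJJHJ, …
The next term joins HJJHJHJJHJJHJHJJHJHJJ and HJJHJHJJHJJHJ.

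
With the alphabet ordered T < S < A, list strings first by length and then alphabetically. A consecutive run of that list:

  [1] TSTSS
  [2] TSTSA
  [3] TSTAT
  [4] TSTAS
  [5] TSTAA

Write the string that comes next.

TSSTT

Treat TSTAA as a base-3 numeral over the given alphabet and add one, carrying through any trailing A's.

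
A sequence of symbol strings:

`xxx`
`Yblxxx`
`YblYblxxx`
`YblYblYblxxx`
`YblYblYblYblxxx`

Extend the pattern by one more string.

Every step adds Ybl at the front: s(k+1) = Ybl·s(k).
So the next term is Ybl·YblYblYblYblxxx.

YblYblYblYblYblxxx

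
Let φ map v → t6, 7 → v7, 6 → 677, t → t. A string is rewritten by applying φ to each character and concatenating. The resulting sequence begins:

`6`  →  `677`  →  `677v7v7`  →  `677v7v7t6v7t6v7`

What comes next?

677v7v7t6v7t6v7t677t6v7t677t6v7

φ(677v7v7t6v7t6v7) expands symbol-by-symbol to 677 v7 v7 t6 v7 t6 v7 t 677 t6 v7 t 677 t6 v7; joining the 15 pieces gives the next term.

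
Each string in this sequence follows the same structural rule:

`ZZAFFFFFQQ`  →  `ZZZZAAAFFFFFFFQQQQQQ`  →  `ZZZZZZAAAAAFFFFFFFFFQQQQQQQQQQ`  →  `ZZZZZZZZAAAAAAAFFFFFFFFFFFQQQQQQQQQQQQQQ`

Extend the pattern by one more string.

Each string has the form Z^{2n} A^{2n-1} F^{2n+3} Q^{4n-2} (n = 1, 2, …).
At n = 5 the blocks have lengths 10, 9, 13, 18.

ZZZZZZZZZZAAAAAAAAAFFFFFFFFFFFFFQQQQQQQQQQQQQQQQQQ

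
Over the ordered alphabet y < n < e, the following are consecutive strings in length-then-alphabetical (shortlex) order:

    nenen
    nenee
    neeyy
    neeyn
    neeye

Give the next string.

Treat neeye as a base-3 numeral over the given alphabet and add one, carrying through any trailing e's.

neeny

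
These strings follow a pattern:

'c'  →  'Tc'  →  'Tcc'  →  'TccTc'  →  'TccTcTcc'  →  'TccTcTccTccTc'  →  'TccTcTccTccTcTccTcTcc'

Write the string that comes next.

This is a Fibonacci-style word recurrence s(k) = s(k−1)·s(k−2): e.g. Tc·c = Tcc.
So term 8 is TccTcTccTccTcTccTcTcc·TccTcTccTccTc.

TccTcTccTccTcTccTcTccTccTcTccTccTc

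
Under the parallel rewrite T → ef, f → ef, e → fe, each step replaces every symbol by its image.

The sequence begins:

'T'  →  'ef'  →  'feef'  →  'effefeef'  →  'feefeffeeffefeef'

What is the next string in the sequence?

Replace each of the 16 characters of feefeffeeffefeef in place — ef fe fe ef fe ef ef fe fe ef ef fe ef fe fe ef — and concatenate.

effefeeffeefeffefeefeffeeffefeef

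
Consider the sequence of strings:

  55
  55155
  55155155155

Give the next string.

55155155155155155155155

Each string is two copies of the previous one joined by '1'.
So the next term is two copies of 55155155155 with '1' between the halves.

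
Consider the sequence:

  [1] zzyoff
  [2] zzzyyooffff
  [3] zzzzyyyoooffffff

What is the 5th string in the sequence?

Each string has the form z^{n+1} y^{n} o^{n} f^{2n} (n = 1, 2, …).
At n = 5 the blocks have lengths 6, 5, 5, 10.

zzzzzzyyyyyoooooffffffffff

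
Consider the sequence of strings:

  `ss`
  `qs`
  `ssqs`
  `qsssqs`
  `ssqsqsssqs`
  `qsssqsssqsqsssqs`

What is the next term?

ssqsqsssqsqsssqsssqsqsssqs

From term 3 onward, concatenate the second-to-last term with the last: ss·qs = ssqs, qs·ssqs = qsssqs, …
Continuing: ssqsqsssqs · qsssqsssqsqsssqs gives term 7.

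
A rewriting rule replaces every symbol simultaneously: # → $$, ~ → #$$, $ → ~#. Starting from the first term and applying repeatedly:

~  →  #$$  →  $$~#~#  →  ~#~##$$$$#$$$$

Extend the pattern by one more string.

Applying the rule to each of the 14 symbols of ~#~##$$$$#$$$$ gives the pieces #$$ $$ #$$ $$ $$ ~# ~# ~# ~# $$ ~# ~# ~# ~#, which concatenate to the answer.

#$$$$#$$$$$$~#~#~#~#$$~#~#~#~#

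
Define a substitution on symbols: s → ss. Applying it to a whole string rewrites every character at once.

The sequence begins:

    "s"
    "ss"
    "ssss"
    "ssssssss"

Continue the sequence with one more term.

ssssssssssssssss

Apply φ to ssssssss symbol by symbol: s→ss, s→ss, s→ss, s→ss, s→ss, s→ss, s→ss, s→ss; joined: ss ss ss ss ss ss ss ss.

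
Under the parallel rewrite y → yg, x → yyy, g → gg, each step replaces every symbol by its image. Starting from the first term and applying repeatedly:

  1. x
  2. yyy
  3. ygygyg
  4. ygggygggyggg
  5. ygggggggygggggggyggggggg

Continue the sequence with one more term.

Replace each of the 24 characters of ygggggggygggggggyggggggg in place — yg gg gg gg gg gg gg gg yg gg gg gg gg gg gg gg yg gg gg gg gg gg gg gg — and concatenate.

ygggggggggggggggygggggggggggggggyggggggggggggggg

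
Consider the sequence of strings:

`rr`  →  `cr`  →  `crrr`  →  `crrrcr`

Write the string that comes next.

crrrcrcrrr

Each term (from the third on) is the previous term followed by the one before it: term 3 = cr·rr = crrr.
Continuing: crrrcr · crrr gives term 5.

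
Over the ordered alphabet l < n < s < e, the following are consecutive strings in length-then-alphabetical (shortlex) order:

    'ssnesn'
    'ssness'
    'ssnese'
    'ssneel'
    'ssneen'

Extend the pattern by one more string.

The successor of ssneen increments the rightmost position that isn't already e and resets every position after it to l.

ssnees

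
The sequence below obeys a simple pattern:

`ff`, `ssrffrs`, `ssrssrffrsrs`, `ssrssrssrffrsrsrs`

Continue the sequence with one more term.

s(k+1) = ssr·s(k)·rs, so each term gains ssr as a prefix and rs as a suffix.
Applying this once more to ssrssrssrffrsrsrs:

ssrssrssrssrffrsrsrsrs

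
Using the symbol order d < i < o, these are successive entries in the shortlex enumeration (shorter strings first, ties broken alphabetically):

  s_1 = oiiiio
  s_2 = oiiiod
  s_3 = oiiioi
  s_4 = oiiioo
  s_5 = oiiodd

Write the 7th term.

oiiodo

Continuing the enumeration 2 steps past oiiodd: oiiodd → oiiodi → (answer).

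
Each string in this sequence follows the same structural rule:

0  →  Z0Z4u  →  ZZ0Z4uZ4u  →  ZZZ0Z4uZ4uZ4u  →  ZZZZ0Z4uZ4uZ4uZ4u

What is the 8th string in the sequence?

ZZZZZZZ0Z4uZ4uZ4uZ4uZ4uZ4uZ4u

s(k+1) = Z·s(k)·Z4u, so each term gains Z as a prefix and Z4u as a suffix.
From ZZZZ0Z4uZ4uZ4uZ4u, 3 further steps: ZZZZ0Z4uZ4uZ4uZ4u → ZZZZZ0Z4uZ4uZ4uZ4uZ4u → ZZZZZZ0Z4uZ4uZ4uZ4uZ4uZ4u → (answer).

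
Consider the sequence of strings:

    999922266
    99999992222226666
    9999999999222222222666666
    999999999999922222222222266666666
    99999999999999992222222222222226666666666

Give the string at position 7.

999999999999999999999922222222222222222222266666666666666

Term n consists of 3n+1 9's, followed by 3n 2's, followed by 2n 6's (n = 1, 2, …).
For term 7, n = 7, so the run lengths are 22, 21, 14.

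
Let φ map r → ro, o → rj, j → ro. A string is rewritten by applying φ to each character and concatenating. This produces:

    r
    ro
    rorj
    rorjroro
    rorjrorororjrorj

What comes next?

rorjrorororjrorjrorjrorororjroro

Replace each of the 16 characters of rorjrorororjrorj in place — ro rj ro ro ro rj ro rj ro rj ro ro ro rj ro ro — and concatenate.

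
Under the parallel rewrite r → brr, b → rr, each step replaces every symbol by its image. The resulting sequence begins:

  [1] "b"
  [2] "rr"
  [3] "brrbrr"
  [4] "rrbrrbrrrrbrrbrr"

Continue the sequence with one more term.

brrbrrrrbrrbrrrrbrrbrrbrrbrrrrbrrbrrrrbrrbrr

Applying the rule to each of the 16 symbols of rrbrrbrrrrbrrbrr gives the pieces brr brr rr brr brr rr brr brr brr brr rr brr brr rr brr brr, which concatenate to the answer.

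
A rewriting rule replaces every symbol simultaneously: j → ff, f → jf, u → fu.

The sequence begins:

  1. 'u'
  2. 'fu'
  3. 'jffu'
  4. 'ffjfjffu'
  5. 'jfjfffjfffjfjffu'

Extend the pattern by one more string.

Applying the rule to each of the 16 symbols of jfjfffjfffjfjffu gives the pieces ff jf ff jf jf jf ff jf jf jf ff jf ff jf jf fu, which concatenate to the answer.

ffjfffjfjfjfffjfjfjfffjfffjfjffu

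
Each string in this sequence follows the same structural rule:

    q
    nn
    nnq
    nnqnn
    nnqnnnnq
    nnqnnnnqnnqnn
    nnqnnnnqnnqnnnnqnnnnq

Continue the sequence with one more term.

nnqnnnnqnnqnnnnqnnnnqnnqnnnnqnnqnn

This is a Fibonacci-style word recurrence s(k) = s(k−1)·s(k−2): e.g. nn·q = nnq.
The next term joins nnqnnnnqnnqnnnnqnnnnq and nnqnnnnqnnqnn.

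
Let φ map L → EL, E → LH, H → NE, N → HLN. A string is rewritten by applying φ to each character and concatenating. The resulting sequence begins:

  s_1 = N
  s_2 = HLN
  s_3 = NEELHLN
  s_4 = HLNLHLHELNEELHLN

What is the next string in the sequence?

Replace each of the 16 characters of HLNLHLHELNEELHLN in place — NE EL HLN EL NE EL NE LH EL HLN LH LH EL NE EL HLN — and concatenate.

NEELHLNELNEELNELHELHLNLHLHELNEELHLN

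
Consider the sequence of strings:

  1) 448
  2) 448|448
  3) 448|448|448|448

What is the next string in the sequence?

Each string is two copies of the previous one joined by '|'.
So the next term is two copies of 448|448|448|448 with '|' between the halves.

448|448|448|448|448|448|448|448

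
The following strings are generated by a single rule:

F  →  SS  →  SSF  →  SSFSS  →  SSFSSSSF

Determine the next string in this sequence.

From term 3 onward, concatenate the last term with the second-to-last: SS·F = SSF, SSF·SS = SSFSS, …
So term 6 is SSFSSSSF·SSFSS.

SSFSSSSFSSFSS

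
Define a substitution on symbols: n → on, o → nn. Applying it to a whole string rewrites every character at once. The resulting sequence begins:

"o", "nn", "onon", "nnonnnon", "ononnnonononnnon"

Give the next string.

Applying the rule to each of the 16 symbols of ononnnonononnnon gives the pieces nn on nn on on on nn on nn on nn on on on nn on, which concatenate to the answer.

nnonnnonononnnonnnonnnonononnnon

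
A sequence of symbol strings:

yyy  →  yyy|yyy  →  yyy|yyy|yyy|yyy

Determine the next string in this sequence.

yyy|yyy|yyy|yyy|yyy|yyy|yyy|yyy

Each string is two copies of the previous one joined by '|'.
One more doubling of yyy|yyy|yyy|yyy gives the answer.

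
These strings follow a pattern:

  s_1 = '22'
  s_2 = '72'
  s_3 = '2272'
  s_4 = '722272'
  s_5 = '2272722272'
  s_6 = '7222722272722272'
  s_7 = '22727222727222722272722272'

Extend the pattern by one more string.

Each term (from the third on) is the two preceding terms concatenated in order: term 3 = 22·72 = 2272.
So term 8 is 7222722272722272·22727222727222722272722272.

722272227272227222727222727222722272722272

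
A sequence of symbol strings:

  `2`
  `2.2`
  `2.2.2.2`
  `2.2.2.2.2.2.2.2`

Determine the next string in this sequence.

s(k+1) = s(k)·.·s(k) — each term doubles the last with '.' between the halves.
One more doubling of 2.2.2.2.2.2.2.2 gives the answer.

2.2.2.2.2.2.2.2.2.2.2.2.2.2.2.2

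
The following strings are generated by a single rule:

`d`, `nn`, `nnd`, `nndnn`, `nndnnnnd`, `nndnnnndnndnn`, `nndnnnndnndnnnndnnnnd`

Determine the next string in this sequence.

nndnnnndnndnnnndnnnndnndnnnndnndnn

This is a Fibonacci-style word recurrence s(k) = s(k−1)·s(k−2): e.g. nn·d = nnd.
The next term joins nndnnnndnndnnnndnnnnd and nndnnnndnndnn.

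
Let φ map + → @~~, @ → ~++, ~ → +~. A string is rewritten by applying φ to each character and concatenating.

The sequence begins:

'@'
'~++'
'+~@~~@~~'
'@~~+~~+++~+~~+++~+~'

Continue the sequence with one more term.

~+++~+~@~~+~+~@~~@~~@~~+~@~~+~+~@~~@~~@~~+~@~~+~

Replace each of the 19 characters of @~~+~~+++~+~~+++~+~ in place — ~++ +~ +~ @~~ +~ +~ @~~ @~~ @~~ +~ @~~ +~ +~ @~~ @~~ @~~ +~ @~~ +~ — and concatenate.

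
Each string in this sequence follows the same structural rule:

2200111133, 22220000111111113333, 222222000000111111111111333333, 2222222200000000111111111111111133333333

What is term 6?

222222222222000000000000111111111111111111111111333333333333

Reading off run lengths: 2 runs 2, 4, 6, 8; 0 runs 2, 4, 6, 8; 1 runs 4, 8, 12, 16; 3 runs 2, 4, 6, 8 — each is linear in n (n = 1, 2, …).
For term 6, n = 6, so the run lengths are 12, 12, 24, 12.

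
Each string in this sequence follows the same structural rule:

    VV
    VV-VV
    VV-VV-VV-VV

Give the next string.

Each string is two copies of the previous one joined by '-'.
Doubling VV-VV-VV-VV with '-' between the halves:

VV-VV-VV-VV-VV-VV-VV-VV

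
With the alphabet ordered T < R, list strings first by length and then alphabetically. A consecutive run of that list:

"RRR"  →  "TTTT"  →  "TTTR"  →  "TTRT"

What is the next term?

TTRR

Find the rightmost character of TTRT below R, bump it to the next letter, and reset everything to its right to T.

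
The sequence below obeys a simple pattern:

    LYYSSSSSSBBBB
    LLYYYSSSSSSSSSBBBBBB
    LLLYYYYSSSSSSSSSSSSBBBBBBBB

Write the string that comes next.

Term n consists of n-1 L's, followed by n Y's, followed by 3n S's, followed by 2n B's, where the shown terms are n = 2, 3, 4.
Setting n = 5 gives 4, 5, 15, 10 characters in each block.

LLLLYYYYYSSSSSSSSSSSSSSSBBBBBBBBBB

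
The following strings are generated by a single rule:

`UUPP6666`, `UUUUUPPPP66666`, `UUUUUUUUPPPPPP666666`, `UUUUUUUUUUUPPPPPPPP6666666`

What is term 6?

Reading off run lengths: U runs 2, 5, 8, 11; P runs 2, 4, 6, 8; 6 runs 4, 5, 6, 7 — each is linear in n (n = 1, 2, …).
At n = 6 the blocks have lengths 17, 12, 9.

UUUUUUUUUUUUUUUUUPPPPPPPPPPPP666666666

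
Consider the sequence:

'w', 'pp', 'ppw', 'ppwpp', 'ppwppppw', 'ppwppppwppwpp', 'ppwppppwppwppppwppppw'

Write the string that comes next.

ppwppppwppwppppwppppwppwppppwppwpp

From term 3 onward, concatenate the last term with the second-to-last: pp·w = ppw, ppw·pp = ppwpp, …
So term 8 is ppwppppwppwppppwppppw·ppwppppwppwpp.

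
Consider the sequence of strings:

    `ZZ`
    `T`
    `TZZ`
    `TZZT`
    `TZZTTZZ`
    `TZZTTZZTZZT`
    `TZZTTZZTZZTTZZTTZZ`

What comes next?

Each term (from the third on) is the previous term followed by the one before it: term 3 = T·ZZ = TZZ.
Continuing: TZZTTZZTZZTTZZTTZZ · TZZTTZZTZZT gives term 8.

TZZTTZZTZZTTZZTTZZTZZTTZZTZZT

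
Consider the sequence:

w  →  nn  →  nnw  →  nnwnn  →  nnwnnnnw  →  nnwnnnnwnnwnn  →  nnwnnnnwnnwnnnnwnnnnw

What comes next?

From term 3 onward, concatenate the last term with the second-to-last: nn·w = nnw, nnw·nn = nnwnn, …
The next term joins nnwnnnnwnnwnnnnwnnnnw and nnwnnnnwnnwnn.

nnwnnnnwnnwnnnnwnnnnwnnwnnnnwnnwnn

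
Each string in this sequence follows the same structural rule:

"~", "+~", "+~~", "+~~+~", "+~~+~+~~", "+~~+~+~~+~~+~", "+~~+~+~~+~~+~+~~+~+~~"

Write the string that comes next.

+~~+~+~~+~~+~+~~+~+~~+~~+~+~~+~~+~

From term 3 onward, concatenate the last term with the second-to-last: +~·~ = +~~, +~~·+~ = +~~+~, …
The next term joins +~~+~+~~+~~+~+~~+~+~~ and +~~+~+~~+~~+~.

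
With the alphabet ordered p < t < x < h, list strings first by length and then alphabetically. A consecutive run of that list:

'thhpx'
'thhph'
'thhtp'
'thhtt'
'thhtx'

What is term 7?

thhxp

Continuing the enumeration 2 steps past thhtx: thhtx → thhth → (answer).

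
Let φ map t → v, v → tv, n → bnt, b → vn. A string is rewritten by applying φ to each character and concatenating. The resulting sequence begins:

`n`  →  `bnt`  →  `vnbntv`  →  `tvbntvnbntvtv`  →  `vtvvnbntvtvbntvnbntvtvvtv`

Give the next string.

Replace each of the 25 characters of vtvvnbntvtvbntvnbntvtvvtv in place — tv v tv tv bnt vn bnt v tv v tv vn bnt v tv bnt vn bnt v tv v tv tv v tv — and concatenate.

tvvtvtvbntvnbntvtvvtvvnbntvtvbntvnbntvtvvtvtvvtv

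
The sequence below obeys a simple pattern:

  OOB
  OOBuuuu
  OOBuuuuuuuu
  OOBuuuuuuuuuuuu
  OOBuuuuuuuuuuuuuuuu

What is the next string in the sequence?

Every step adds uuuu to the end: s(k+1) = s(k)·uuuu.
Applying this once more to OOBuuuuuuuuuuuuuuuu:

OOBuuuuuuuuuuuuuuuuuuuu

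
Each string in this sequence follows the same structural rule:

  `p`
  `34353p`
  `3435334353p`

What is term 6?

Each term is the previous one with 34353 prepended.
From 3435334353p, 3 further steps: 3435334353p → 343533435334353p → 34353343533435334353p → (answer).

3435334353343533435334353p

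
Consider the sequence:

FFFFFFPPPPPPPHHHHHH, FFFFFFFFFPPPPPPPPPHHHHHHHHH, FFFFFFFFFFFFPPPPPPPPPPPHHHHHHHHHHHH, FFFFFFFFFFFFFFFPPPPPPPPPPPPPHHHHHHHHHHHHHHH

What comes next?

FFFFFFFFFFFFFFFFFFPPPPPPPPPPPPPPPHHHHHHHHHHHHHHHHHH

Each string has the form F^{3n} P^{2n+3} H^{3n}, where the shown terms are n = 2, 3, 4, 5.
Setting n = 6 gives 18, 15, 18 characters in each block.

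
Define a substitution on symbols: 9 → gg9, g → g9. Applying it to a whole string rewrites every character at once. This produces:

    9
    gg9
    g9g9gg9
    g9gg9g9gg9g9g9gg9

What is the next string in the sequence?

φ(g9gg9g9gg9g9g9gg9) expands symbol-by-symbol to g9 gg9 g9 g9 gg9 g9 gg9 g9 g9 gg9 g9 gg9 g9 gg9 g9 g9 gg9; joining the 17 pieces gives the next term.

g9gg9g9g9gg9g9gg9g9g9gg9g9gg9g9gg9g9g9gg9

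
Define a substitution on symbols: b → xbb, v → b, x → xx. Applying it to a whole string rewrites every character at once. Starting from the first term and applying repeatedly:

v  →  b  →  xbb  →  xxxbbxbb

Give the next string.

xxxxxxxbbxbbxxxbbxbb

Expanding xxxbbxbb: x→xx, x→xx, x→xx, b→xbb, b→xbb, x→xx, b→xbb, b→xbb. Concatenated: xx xx xx xbb xbb xx xbb xbb.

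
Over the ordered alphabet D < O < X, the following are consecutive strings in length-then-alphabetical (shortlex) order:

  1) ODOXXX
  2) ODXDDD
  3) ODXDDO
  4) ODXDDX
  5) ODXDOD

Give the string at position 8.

Stepping forward 3 times from ODXDOD: ODXDOD → ODXDOO → ODXDOX, then the target.

ODXDXD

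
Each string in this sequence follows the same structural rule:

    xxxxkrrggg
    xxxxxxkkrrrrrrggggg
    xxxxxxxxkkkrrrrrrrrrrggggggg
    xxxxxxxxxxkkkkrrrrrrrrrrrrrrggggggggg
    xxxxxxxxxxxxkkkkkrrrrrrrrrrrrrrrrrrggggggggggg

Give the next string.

Reading off run lengths: x runs 4, 6, 8, 10, 12; k runs 1, 2, 3, 4, 5; r runs 2, 6, 10, 14, 18; g runs 3, 5, 7, 9, 11 — each is linear in n (n = 1, 2, …).
For the next term, n = 6, so the run lengths are 14, 6, 22, 13.

xxxxxxxxxxxxxxkkkkkkrrrrrrrrrrrrrrrrrrrrrrggggggggggggg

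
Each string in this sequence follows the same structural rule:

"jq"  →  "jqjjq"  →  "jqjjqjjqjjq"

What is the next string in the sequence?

jqjjqjjqjjqjjqjjqjjqjjq

Every step duplicates the string with 'j' between the halves.
So the next term is two copies of jqjjqjjqjjq with 'j' between the halves.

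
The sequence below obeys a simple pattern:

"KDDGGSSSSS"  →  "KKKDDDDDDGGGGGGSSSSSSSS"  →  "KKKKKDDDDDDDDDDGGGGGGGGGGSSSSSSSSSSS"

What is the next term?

KKKKKKKDDDDDDDDDDDDDDGGGGGGGGGGGGGGSSSSSSSSSSSSSS

The n-th term is 2n-1 K's then 4n-2 D's then 4n-2 G's then 3n+2 S's (n = 1, 2, …).
Setting n = 4 gives 7, 14, 14, 14 characters in each block.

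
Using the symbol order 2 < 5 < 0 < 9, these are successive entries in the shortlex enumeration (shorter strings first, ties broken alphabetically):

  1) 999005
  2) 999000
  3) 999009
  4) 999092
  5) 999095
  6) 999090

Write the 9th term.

999925

Continuing the enumeration 3 steps past 999090: 999090 → 999099 → 999922 → (answer).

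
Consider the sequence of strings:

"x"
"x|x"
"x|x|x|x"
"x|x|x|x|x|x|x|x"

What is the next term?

Every step duplicates the string with '|' between the halves.
Doubling x|x|x|x|x|x|x|x with '|' between the halves:

x|x|x|x|x|x|x|x|x|x|x|x|x|x|x|x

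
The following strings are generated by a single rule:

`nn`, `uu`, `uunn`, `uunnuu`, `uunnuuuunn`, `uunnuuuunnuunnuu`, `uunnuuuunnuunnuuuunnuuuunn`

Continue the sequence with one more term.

This is a Fibonacci-style word recurrence s(k) = s(k−1)·s(k−2): e.g. uu·nn = uunn.
Continuing: uunnuuuunnuunnuuuunnuuuunn · uunnuuuunnuunnuu gives term 8.

uunnuuuunnuunnuuuunnuuuunnuunnuuuunnuunnuu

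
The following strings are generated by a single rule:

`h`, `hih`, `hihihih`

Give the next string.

hihihihihihihih

Every step duplicates the string with 'i' between the halves.
One more doubling of hihihih gives the answer.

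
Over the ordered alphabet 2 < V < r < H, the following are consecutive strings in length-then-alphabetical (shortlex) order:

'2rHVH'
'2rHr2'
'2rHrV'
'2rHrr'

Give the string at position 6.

Continuing the enumeration 2 steps past 2rHrr: 2rHrr → 2rHrH → (answer).

2rHH2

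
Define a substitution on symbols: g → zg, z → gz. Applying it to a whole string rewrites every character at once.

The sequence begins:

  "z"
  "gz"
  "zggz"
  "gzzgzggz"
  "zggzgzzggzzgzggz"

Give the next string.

φ(zggzgzzggzzgzggz) expands symbol-by-symbol to gz zg zg gz zg gz gz zg zg gz gz zg gz zg zg gz; joining the 16 pieces gives the next term.

gzzgzggzzggzgzzgzggzgzzggzzgzggz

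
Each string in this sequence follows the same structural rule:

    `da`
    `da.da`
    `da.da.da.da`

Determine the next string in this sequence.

Every step duplicates the string with '.' between the halves.
Doubling da.da.da.da with '.' between the halves:

da.da.da.da.da.da.da.da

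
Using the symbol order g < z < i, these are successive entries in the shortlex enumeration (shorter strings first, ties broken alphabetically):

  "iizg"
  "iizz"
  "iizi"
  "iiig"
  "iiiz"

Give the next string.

The successor of iiiz increments the rightmost position that isn't already i and resets every position after it to g.

iiii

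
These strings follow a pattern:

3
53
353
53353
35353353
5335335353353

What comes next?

This is a Fibonacci-style word recurrence s(k) = s(k−2)·s(k−1): e.g. 3·53 = 353.
Continuing: 35353353 · 5335335353353 gives term 7.

353533535335335353353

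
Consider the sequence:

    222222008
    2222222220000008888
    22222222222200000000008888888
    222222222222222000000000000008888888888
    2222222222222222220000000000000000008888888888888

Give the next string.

The n-th term is 3n+3 2's then 4n-2 0's then 3n-2 8's (n = 1, 2, …).
Setting n = 6 gives 21, 22, 16 characters in each block.

22222222222222222222200000000000000000000008888888888888888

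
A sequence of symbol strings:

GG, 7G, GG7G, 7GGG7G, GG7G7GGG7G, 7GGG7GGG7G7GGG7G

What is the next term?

GG7G7GGG7G7GGG7GGG7G7GGG7G

Each term (from the third on) is the two preceding terms concatenated in order: term 3 = GG·7G = GG7G.
The next term joins GG7G7GGG7G and 7GGG7GGG7G7GGG7G.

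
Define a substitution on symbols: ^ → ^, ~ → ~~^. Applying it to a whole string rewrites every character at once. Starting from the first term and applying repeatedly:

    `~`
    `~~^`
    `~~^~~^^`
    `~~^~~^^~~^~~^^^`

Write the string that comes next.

Replace each of the 15 characters of ~~^~~^^~~^~~^^^ in place — ~~^ ~~^ ^ ~~^ ~~^ ^ ^ ~~^ ~~^ ^ ~~^ ~~^ ^ ^ ^ — and concatenate.

~~^~~^^~~^~~^^^~~^~~^^~~^~~^^^^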